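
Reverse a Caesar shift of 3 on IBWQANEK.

FYTNXKBH

I(8): 8−3=5 → F
B(1): 1−3=-2≡24 → Y
W(22): 22−3=19 → T
Q(16): 16−3=13 → N
A(0): 0−3=-3≡23 → X
N(13): 13−3=10 → K
E(4): 4−3=1 → B
K(10): 10−3=7 → H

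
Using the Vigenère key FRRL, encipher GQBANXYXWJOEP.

Repeat the key across the message: FRRLFRRLFRRLF
G(6)+F(5): 11 → L
Q(16)+R(17): 33≡7 → H
B(1)+R(17): 18 → S
A(0)+L(11): 11 → L
N(13)+F(5): 18 → S
X(23)+R(17): 40≡14 → O
Y(24)+R(17): 41≡15 → P
X(23)+L(11): 34≡8 → I
W(22)+F(5): 27≡1 → B
J(9)+R(17): 26≡0 → A
O(14)+R(17): 31≡5 → F
E(4)+L(11): 15 → P
P(15)+F(5): 20 → U

LHSLSOPIBAFPU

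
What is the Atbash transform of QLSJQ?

Q(16) → J(9)
L(11) → O(14)
S(18) → H(7)
J(9) → Q(16)
Q(16) → J(9)

JOHQJ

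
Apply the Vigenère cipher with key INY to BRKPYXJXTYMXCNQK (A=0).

Repeat the key across the message: INYINYINYINYINYI
B(1)+I(8): 9 → J
R(17)+N(13): 30≡4 → E
K(10)+Y(24): 34≡8 → I
P(15)+I(8): 23 → X
Y(24)+N(13): 37≡11 → L
X(23)+Y(24): 47≡21 → V
J(9)+I(8): 17 → R
X(23)+N(13): 36≡10 → K
T(19)+Y(24): 43≡17 → R
Y(24)+I(8): 32≡6 → G
M(12)+N(13): 25 → Z
X(23)+Y(24): 47≡21 → V
C(2)+I(8): 10 → K
N(13)+N(13): 26≡0 → A
Q(16)+Y(24): 40≡14 → O
K(10)+I(8): 18 → S

JEIXLVRKRGZVKAOS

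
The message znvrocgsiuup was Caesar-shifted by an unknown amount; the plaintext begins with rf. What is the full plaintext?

rfnjguykammh

From the crib: z(25)−r(17)=8, so the shift is 8.
Subtract 8 from each ciphertext letter:
z(25): 25−8=17 → r
n(13): 13−8=5 → f
v(21): 21−8=13 → n
r(17): 17−8=9 → j
o(14): 14−8=6 → g
c(2): 2−8=-6≡20 → u
g(6): 6−8=-2≡24 → y
s(18): 18−8=10 → k
i(8): 8−8=0 → a
u(20): 20−8=12 → m
u(20): 20−8=12 → m
p(15): 15−8=7 → h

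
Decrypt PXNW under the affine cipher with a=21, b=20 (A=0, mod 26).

BPRK

The inverse of 21 mod 26 is 5, since 21·5=105≡1. Apply D(y)=5·(y−20) mod 26:
P(15): 5·(15−20)=-25≡1 → B
X(23): 5·(23−20)=15 → P
N(13): 5·(13−20)=-35≡17 → R
W(22): 5·(22−20)=10 → K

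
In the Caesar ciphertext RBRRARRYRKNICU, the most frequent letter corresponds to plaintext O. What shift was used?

3

The most frequent ciphertext letter is R (appears 6 times).
R is position 17; O is position 14.
Shift = 3.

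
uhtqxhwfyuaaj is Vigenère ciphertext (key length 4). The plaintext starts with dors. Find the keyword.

Subtract each crib letter from the matching ciphertext letter (mod 26):
u(20)−d(3)=17 → r
h(7)−o(14)=-7≡19 → t
t(19)−r(17)=2 → c
q(16)−s(18)=-2≡24 → y

rtcy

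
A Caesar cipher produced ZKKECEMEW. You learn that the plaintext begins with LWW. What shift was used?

From the crib: Z(25)−L(11)=14, so the shift is 14.

14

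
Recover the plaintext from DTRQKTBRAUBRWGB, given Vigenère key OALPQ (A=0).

Repeat the key across the ciphertext: OALPQOALPQOALPQ
D(3)−O(14): -11≡15 → P
T(19)−A(0): 19 → T
R(17)−L(11): 6 → G
Q(16)−P(15): 1 → B
K(10)−Q(16): -6≡20 → U
T(19)−O(14): 5 → F
B(1)−A(0): 1 → B
R(17)−L(11): 6 → G
A(0)−P(15): -15≡11 → L
U(20)−Q(16): 4 → E
B(1)−O(14): -13≡13 → N
R(17)−A(0): 17 → R
W(22)−L(11): 11 → L
G(6)−P(15): -9≡17 → R
B(1)−Q(16): -15≡11 → L

PTGBUFBGLENRLRL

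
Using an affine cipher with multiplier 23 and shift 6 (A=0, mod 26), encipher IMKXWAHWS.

I(8): 23·8+6=190≡8 → I
M(12): 23·12+6=282≡22 → W
K(10): 23·10+6=236≡2 → C
X(23): 23·23+6=535≡15 → P
W(22): 23·22+6=512≡18 → S
A(0): 23·0+6=6 → G
H(7): 23·7+6=167≡11 → L
W(22): 23·22+6=512≡18 → S
S(18): 23·18+6=420≡4 → E

IWCPSGLSE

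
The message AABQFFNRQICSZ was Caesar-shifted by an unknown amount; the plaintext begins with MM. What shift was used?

From the crib: A(0)−M(12)=-12≡14, so the shift is 14.

14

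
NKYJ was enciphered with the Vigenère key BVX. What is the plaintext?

Repeat the key across the ciphertext: BVXB
N(13)−B(1): 12 → M
K(10)−V(21): -11≡15 → P
Y(24)−X(23): 1 → B
J(9)−B(1): 8 → I

MPBI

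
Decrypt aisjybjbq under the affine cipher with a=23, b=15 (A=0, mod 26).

flzcxwcwr

The inverse of 23 mod 26 is 17, since 23·17=391≡1. Apply D(y)=17·(y−15) mod 26:
a(0): 17·(0−15)=-255≡5 → f
i(8): 17·(8−15)=-119≡11 → l
s(18): 17·(18−15)=51≡25 → z
j(9): 17·(9−15)=-102≡2 → c
y(24): 17·(24−15)=153≡23 → x
b(1): 17·(1−15)=-238≡22 → w
j(9): 17·(9−15)=-102≡2 → c
b(1): 17·(1−15)=-238≡22 → w
q(16): 17·(16−15)=17 → r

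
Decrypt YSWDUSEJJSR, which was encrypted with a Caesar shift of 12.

Y(24): 24−12=12 → M
S(18): 18−12=6 → G
W(22): 22−12=10 → K
D(3): 3−12=-9≡17 → R
U(20): 20−12=8 → I
S(18): 18−12=6 → G
E(4): 4−12=-8≡18 → S
J(9): 9−12=-3≡23 → X
J(9): 9−12=-3≡23 → X
S(18): 18−12=6 → G
R(17): 17−12=5 → F

MGKRIGSXXGF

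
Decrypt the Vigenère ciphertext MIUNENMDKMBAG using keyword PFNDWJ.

Repeat the key across the ciphertext: PFNDWJPFNDWJP
M(12)−P(15): -3≡23 → X
I(8)−F(5): 3 → D
U(20)−N(13): 7 → H
N(13)−D(3): 10 → K
E(4)−W(22): -18≡8 → I
N(13)−J(9): 4 → E
M(12)−P(15): -3≡23 → X
D(3)−F(5): -2≡24 → Y
K(10)−N(13): -3≡23 → X
M(12)−D(3): 9 → J
B(1)−W(22): -21≡5 → F
A(0)−J(9): -9≡17 → R
G(6)−P(15): -9≡17 → R

XDHKIEXYXJFRR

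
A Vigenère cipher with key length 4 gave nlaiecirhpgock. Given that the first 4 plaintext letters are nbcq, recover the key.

Subtract each crib letter from the matching ciphertext letter (mod 26):
n(13)−n(13)=0 → a
l(11)−b(1)=10 → k
a(0)−c(2)=-2≡24 → y
i(8)−q(16)=-8≡18 → s

akys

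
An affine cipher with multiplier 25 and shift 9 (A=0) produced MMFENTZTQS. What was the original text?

XXEFWQKQTR

The inverse of 25 mod 26 is 25, since 25·25=625≡1. Apply D(y)=25·(y−9) mod 26:
M(12): 25·(12−9)=75≡23 → X
M(12): 25·(12−9)=75≡23 → X
F(5): 25·(5−9)=-100≡4 → E
E(4): 25·(4−9)=-125≡5 → F
N(13): 25·(13−9)=100≡22 → W
T(19): 25·(19−9)=250≡16 → Q
Z(25): 25·(25−9)=400≡10 → K
T(19): 25·(19−9)=250≡16 → Q
Q(16): 25·(16−9)=175≡19 → T
S(18): 25·(18−9)=225≡17 → R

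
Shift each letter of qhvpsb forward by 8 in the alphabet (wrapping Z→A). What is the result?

ypdxaj

q(16): 16+8=24 → y
h(7): 7+8=15 → p
v(21): 21+8=29≡3 → d
p(15): 15+8=23 → x
s(18): 18+8=26≡0 → a
b(1): 1+8=9 → j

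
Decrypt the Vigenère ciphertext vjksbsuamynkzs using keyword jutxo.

mprvnjahpkeqgv

Repeat the key across the ciphertext: jutxojutxojutx
v(21)−j(9): 12 → m
j(9)−u(20): -11≡15 → p
k(10)−t(19): -9≡17 → r
s(18)−x(23): -5≡21 → v
b(1)−o(14): -13≡13 → n
s(18)−j(9): 9 → j
u(20)−u(20): 0 → a
a(0)−t(19): -19≡7 → h
m(12)−x(23): -11≡15 → p
y(24)−o(14): 10 → k
n(13)−j(9): 4 → e
k(10)−u(20): -10≡16 → q
z(25)−t(19): 6 → g
s(18)−x(23): -5≡21 → v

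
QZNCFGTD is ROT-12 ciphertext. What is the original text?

Q(16): 16−12=4 → E
Z(25): 25−12=13 → N
N(13): 13−12=1 → B
C(2): 2−12=-10≡16 → Q
F(5): 5−12=-7≡19 → T
G(6): 6−12=-6≡20 → U
T(19): 19−12=7 → H
D(3): 3−12=-9≡17 → R

ENBQTUHR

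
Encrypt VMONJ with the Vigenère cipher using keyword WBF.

RNTJK

Repeat the key across the message: WBFWB
V(21)+W(22): 43≡17 → R
M(12)+B(1): 13 → N
O(14)+F(5): 19 → T
N(13)+W(22): 35≡9 → J
J(9)+B(1): 10 → K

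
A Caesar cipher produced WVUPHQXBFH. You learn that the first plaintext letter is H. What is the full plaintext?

HGFASBIMQS

From the crib: W(22)−H(7)=15, so the shift is 15.
Subtract 15 from each ciphertext letter:
W(22): 22−15=7 → H
V(21): 21−15=6 → G
U(20): 20−15=5 → F
P(15): 15−15=0 → A
H(7): 7−15=-8≡18 → S
Q(16): 16−15=1 → B
X(23): 23−15=8 → I
B(1): 1−15=-14≡12 → M
F(5): 5−15=-10≡16 → Q
H(7): 7−15=-8≡18 → S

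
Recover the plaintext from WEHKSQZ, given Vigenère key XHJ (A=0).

Repeat the key across the ciphertext: XHJXHJX
W(22)−X(23): -1≡25 → Z
E(4)−H(7): -3≡23 → X
H(7)−J(9): -2≡24 → Y
K(10)−X(23): -13≡13 → N
S(18)−H(7): 11 → L
Q(16)−J(9): 7 → H
Z(25)−X(23): 2 → C

ZXYNLHC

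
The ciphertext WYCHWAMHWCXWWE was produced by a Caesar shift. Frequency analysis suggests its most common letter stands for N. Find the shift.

The most frequent ciphertext letter is W (appears 5 times).
W is position 22; N is position 13.
Shift = 9.

9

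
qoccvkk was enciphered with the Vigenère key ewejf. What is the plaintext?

msytqgo

Repeat the key across the ciphertext: ewejfew
q(16)−e(4): 12 → m
o(14)−w(22): -8≡18 → s
c(2)−e(4): -2≡24 → y
c(2)−j(9): -7≡19 → t
v(21)−f(5): 16 → q
k(10)−e(4): 6 → g
k(10)−w(22): -12≡14 → o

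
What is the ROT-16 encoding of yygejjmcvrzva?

oowuzzcslhplq

y(24): 24+16=40≡14 → o
y(24): 24+16=40≡14 → o
g(6): 6+16=22 → w
e(4): 4+16=20 → u
j(9): 9+16=25 → z
j(9): 9+16=25 → z
m(12): 12+16=28≡2 → c
c(2): 2+16=18 → s
v(21): 21+16=37≡11 → l
r(17): 17+16=33≡7 → h
z(25): 25+16=41≡15 → p
v(21): 21+16=37≡11 → l
a(0): 0+16=16 → q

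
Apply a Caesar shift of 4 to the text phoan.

p(15): 15+4=19 → t
h(7): 7+4=11 → l
o(14): 14+4=18 → s
a(0): 0+4=4 → e
n(13): 13+4=17 → r

tlser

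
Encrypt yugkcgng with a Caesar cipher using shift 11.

y(24): 24+11=35≡9 → j
u(20): 20+11=31≡5 → f
g(6): 6+11=17 → r
k(10): 10+11=21 → v
c(2): 2+11=13 → n
g(6): 6+11=17 → r
n(13): 13+11=24 → y
g(6): 6+11=17 → r

jfrvnryr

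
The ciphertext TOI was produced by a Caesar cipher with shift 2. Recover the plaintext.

T(19): 19−2=17 → R
O(14): 14−2=12 → M
I(8): 8−2=6 → G

RMG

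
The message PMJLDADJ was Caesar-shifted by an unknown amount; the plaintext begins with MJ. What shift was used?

From the crib: P(15)−M(12)=3, so the shift is 3.

3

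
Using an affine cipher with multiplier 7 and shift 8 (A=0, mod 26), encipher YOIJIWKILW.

UCMTMGAMHG

Y(24): 7·24+8=176≡20 → U
O(14): 7·14+8=106≡2 → C
I(8): 7·8+8=64≡12 → M
J(9): 7·9+8=71≡19 → T
I(8): 7·8+8=64≡12 → M
W(22): 7·22+8=162≡6 → G
K(10): 7·10+8=78≡0 → A
I(8): 7·8+8=64≡12 → M
L(11): 7·11+8=85≡7 → H
W(22): 7·22+8=162≡6 → G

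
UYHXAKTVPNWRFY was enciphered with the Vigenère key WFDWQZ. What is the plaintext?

YTEBKLXQMRGSJT

Repeat the key across the ciphertext: WFDWQZWFDWQZWF
U(20)−W(22): -2≡24 → Y
Y(24)−F(5): 19 → T
H(7)−D(3): 4 → E
X(23)−W(22): 1 → B
A(0)−Q(16): -16≡10 → K
K(10)−Z(25): -15≡11 → L
T(19)−W(22): -3≡23 → X
V(21)−F(5): 16 → Q
P(15)−D(3): 12 → M
N(13)−W(22): -9≡17 → R
W(22)−Q(16): 6 → G
R(17)−Z(25): -8≡18 → S
F(5)−W(22): -17≡9 → J
Y(24)−F(5): 19 → T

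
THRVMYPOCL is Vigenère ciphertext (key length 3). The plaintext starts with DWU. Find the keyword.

Subtract each crib letter from the matching ciphertext letter (mod 26):
T(19)−D(3)=16 → Q
H(7)−W(22)=-15≡11 → L
R(17)−U(20)=-3≡23 → X

QLX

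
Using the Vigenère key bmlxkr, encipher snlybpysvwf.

tzwvlgzegtp

Repeat the key across the message: bmlxkrbmlxk
s(18)+b(1): 19 → t
n(13)+m(12): 25 → z
l(11)+l(11): 22 → w
y(24)+x(23): 47≡21 → v
b(1)+k(10): 11 → l
p(15)+r(17): 32≡6 → g
y(24)+b(1): 25 → z
s(18)+m(12): 30≡4 → e
v(21)+l(11): 32≡6 → g
w(22)+x(23): 45≡19 → t
f(5)+k(10): 15 → p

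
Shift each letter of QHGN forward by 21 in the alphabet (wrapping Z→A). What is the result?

LCBI

Q(16): 16+21=37≡11 → L
H(7): 7+21=28≡2 → C
G(6): 6+21=27≡1 → B
N(13): 13+21=34≡8 → I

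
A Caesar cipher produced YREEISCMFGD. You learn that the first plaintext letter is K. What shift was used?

From the crib: Y(24)−K(10)=14, so the shift is 14.

14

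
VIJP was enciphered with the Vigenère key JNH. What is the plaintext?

Repeat the key across the ciphertext: JNHJ
V(21)−J(9): 12 → M
I(8)−N(13): -5≡21 → V
J(9)−H(7): 2 → C
P(15)−J(9): 6 → G

MVCG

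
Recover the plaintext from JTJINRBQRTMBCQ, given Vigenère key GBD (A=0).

Repeat the key across the ciphertext: GBDGBDGBDGBDGB
J(9)−G(6): 3 → D
T(19)−B(1): 18 → S
J(9)−D(3): 6 → G
I(8)−G(6): 2 → C
N(13)−B(1): 12 → M
R(17)−D(3): 14 → O
B(1)−G(6): -5≡21 → V
Q(16)−B(1): 15 → P
R(17)−D(3): 14 → O
T(19)−G(6): 13 → N
M(12)−B(1): 11 → L
B(1)−D(3): -2≡24 → Y
C(2)−G(6): -4≡22 → W
Q(16)−B(1): 15 → P

DSGCMOVPONLYWP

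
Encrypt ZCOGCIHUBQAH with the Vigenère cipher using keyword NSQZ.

MUEFPAXTOIQG

Repeat the key across the message: NSQZNSQZNSQZ
Z(25)+N(13): 38≡12 → M
C(2)+S(18): 20 → U
O(14)+Q(16): 30≡4 → E
G(6)+Z(25): 31≡5 → F
C(2)+N(13): 15 → P
I(8)+S(18): 26≡0 → A
H(7)+Q(16): 23 → X
U(20)+Z(25): 45≡19 → T
B(1)+N(13): 14 → O
Q(16)+S(18): 34≡8 → I
A(0)+Q(16): 16 → Q
H(7)+Z(25): 32≡6 → G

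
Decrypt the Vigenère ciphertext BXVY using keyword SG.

JRDS

Repeat the key across the ciphertext: SGSG
B(1)−S(18): -17≡9 → J
X(23)−G(6): 17 → R
V(21)−S(18): 3 → D
Y(24)−G(6): 18 → S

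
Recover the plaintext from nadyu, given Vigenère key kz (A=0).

dbtzk

Repeat the key across the ciphertext: kzkzk
n(13)−k(10): 3 → d
a(0)−z(25): -25≡1 → b
d(3)−k(10): -7≡19 → t
y(24)−z(25): -1≡25 → z
u(20)−k(10): 10 → k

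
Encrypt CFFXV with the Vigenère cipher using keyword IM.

KRNJD

Repeat the key across the message: IMIMI
C(2)+I(8): 10 → K
F(5)+M(12): 17 → R
F(5)+I(8): 13 → N
X(23)+M(12): 35≡9 → J
V(21)+I(8): 29≡3 → D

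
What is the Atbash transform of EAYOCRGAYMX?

VZBLXITZBNC

E(4) → V(21)
A(0) → Z(25)
Y(24) → B(1)
O(14) → L(11)
C(2) → X(23)
R(17) → I(8)
G(6) → T(19)
A(0) → Z(25)
Y(24) → B(1)
M(12) → N(13)
X(23) → C(2)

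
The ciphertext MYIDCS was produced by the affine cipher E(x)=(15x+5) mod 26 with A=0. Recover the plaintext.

XDVMFN

The inverse of 15 mod 26 is 7, since 15·7=105≡1. Apply D(y)=7·(y−5) mod 26:
M(12): 7·(12−5)=49≡23 → X
Y(24): 7·(24−5)=133≡3 → D
I(8): 7·(8−5)=21 → V
D(3): 7·(3−5)=-14≡12 → M
C(2): 7·(2−5)=-21≡5 → F
S(18): 7·(18−5)=91≡13 → N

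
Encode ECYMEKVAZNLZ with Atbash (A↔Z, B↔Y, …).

E(4) → V(21)
C(2) → X(23)
Y(24) → B(1)
M(12) → N(13)
E(4) → V(21)
K(10) → P(15)
V(21) → E(4)
A(0) → Z(25)
Z(25) → A(0)
N(13) → M(12)
L(11) → O(14)
Z(25) → A(0)

VXBNVPEZAMOA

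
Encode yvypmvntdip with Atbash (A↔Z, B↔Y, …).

bebknemgwrk

y(24) → b(1)
v(21) → e(4)
y(24) → b(1)
p(15) → k(10)
m(12) → n(13)
v(21) → e(4)
n(13) → m(12)
t(19) → g(6)
d(3) → w(22)
i(8) → r(17)
p(15) → k(10)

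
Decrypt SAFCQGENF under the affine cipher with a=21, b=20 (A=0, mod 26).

The inverse of 21 mod 26 is 5, since 21·5=105≡1. Apply D(y)=5·(y−20) mod 26:
S(18): 5·(18−20)=-10≡16 → Q
A(0): 5·(0−20)=-100≡4 → E
F(5): 5·(5−20)=-75≡3 → D
C(2): 5·(2−20)=-90≡14 → O
Q(16): 5·(16−20)=-20≡6 → G
G(6): 5·(6−20)=-70≡8 → I
E(4): 5·(4−20)=-80≡24 → Y
N(13): 5·(13−20)=-35≡17 → R
F(5): 5·(5−20)=-75≡3 → D

QEDOGIYRD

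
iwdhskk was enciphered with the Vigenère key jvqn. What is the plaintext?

zbnujpu

Repeat the key across the ciphertext: jvqnjvq
i(8)−j(9): -1≡25 → z
w(22)−v(21): 1 → b
d(3)−q(16): -13≡13 → n
h(7)−n(13): -6≡20 → u
s(18)−j(9): 9 → j
k(10)−v(21): -11≡15 → p
k(10)−q(16): -6≡20 → u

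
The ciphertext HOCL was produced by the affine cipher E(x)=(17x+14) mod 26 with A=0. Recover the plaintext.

The inverse of 17 mod 26 is 23, since 17·23=391≡1. Apply D(y)=23·(y−14) mod 26:
H(7): 23·(7−14)=-161≡21 → V
O(14): 23·(14−14)=0 → A
C(2): 23·(2−14)=-276≡10 → K
L(11): 23·(11−14)=-69≡9 → J

VAKJ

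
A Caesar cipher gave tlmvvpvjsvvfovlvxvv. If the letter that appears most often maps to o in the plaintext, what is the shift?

7

The most frequent ciphertext letter is v (appears 9 times).
v is position 21; o is position 14.
Shift = 7.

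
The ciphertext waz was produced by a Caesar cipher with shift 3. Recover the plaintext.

w(22): 22−3=19 → t
a(0): 0−3=-3≡23 → x
z(25): 25−3=22 → w

txw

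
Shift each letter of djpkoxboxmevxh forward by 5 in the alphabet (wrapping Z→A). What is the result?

d(3): 3+5=8 → i
j(9): 9+5=14 → o
p(15): 15+5=20 → u
k(10): 10+5=15 → p
o(14): 14+5=19 → t
x(23): 23+5=28≡2 → c
b(1): 1+5=6 → g
o(14): 14+5=19 → t
x(23): 23+5=28≡2 → c
m(12): 12+5=17 → r
e(4): 4+5=9 → j
v(21): 21+5=26≡0 → a
x(23): 23+5=28≡2 → c
h(7): 7+5=12 → m

iouptcgtcrjacm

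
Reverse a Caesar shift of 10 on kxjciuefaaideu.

k(10): 10−10=0 → a
x(23): 23−10=13 → n
j(9): 9−10=-1≡25 → z
c(2): 2−10=-8≡18 → s
i(8): 8−10=-2≡24 → y
u(20): 20−10=10 → k
e(4): 4−10=-6≡20 → u
f(5): 5−10=-5≡21 → v
a(0): 0−10=-10≡16 → q
a(0): 0−10=-10≡16 → q
i(8): 8−10=-2≡24 → y
d(3): 3−10=-7≡19 → t
e(4): 4−10=-6≡20 → u
u(20): 20−10=10 → k

anzsykuvqqytuk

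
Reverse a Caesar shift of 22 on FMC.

JQG

F(5): 5−22=-17≡9 → J
M(12): 12−22=-10≡16 → Q
C(2): 2−22=-20≡6 → G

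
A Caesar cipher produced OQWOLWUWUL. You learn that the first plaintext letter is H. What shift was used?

7

From the crib: O(14)−H(7)=7, so the shift is 7.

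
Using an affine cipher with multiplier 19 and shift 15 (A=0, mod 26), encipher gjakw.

g(6): 19·6+15=129≡25 → z
j(9): 19·9+15=186≡4 → e
a(0): 19·0+15=15 → p
k(10): 19·10+15=205≡23 → x
w(22): 19·22+15=433≡17 → r

zepxr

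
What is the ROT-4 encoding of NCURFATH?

RGYVJEXL

N(13): 13+4=17 → R
C(2): 2+4=6 → G
U(20): 20+4=24 → Y
R(17): 17+4=21 → V
F(5): 5+4=9 → J
A(0): 0+4=4 → E
T(19): 19+4=23 → X
H(7): 7+4=11 → L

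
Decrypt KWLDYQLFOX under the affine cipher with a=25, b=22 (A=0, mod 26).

MALTYGLRIZ

The inverse of 25 mod 26 is 25, since 25·25=625≡1. Apply D(y)=25·(y−22) mod 26:
K(10): 25·(10−22)=-300≡12 → M
W(22): 25·(22−22)=0 → A
L(11): 25·(11−22)=-275≡11 → L
D(3): 25·(3−22)=-475≡19 → T
Y(24): 25·(24−22)=50≡24 → Y
Q(16): 25·(16−22)=-150≡6 → G
L(11): 25·(11−22)=-275≡11 → L
F(5): 25·(5−22)=-425≡17 → R
O(14): 25·(14−22)=-200≡8 → I
X(23): 25·(23−22)=25 → Z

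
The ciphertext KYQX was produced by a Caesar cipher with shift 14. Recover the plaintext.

WKCJ

K(10): 10−14=-4≡22 → W
Y(24): 24−14=10 → K
Q(16): 16−14=2 → C
X(23): 23−14=9 → J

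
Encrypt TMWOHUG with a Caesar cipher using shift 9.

CVFXQDP

T(19): 19+9=28≡2 → C
M(12): 12+9=21 → V
W(22): 22+9=31≡5 → F
O(14): 14+9=23 → X
H(7): 7+9=16 → Q
U(20): 20+9=29≡3 → D
G(6): 6+9=15 → P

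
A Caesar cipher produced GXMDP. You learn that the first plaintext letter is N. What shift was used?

From the crib: G(6)−N(13)=-7≡19, so the shift is 19.

19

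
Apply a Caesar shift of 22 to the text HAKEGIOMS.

H(7): 7+22=29≡3 → D
A(0): 0+22=22 → W
K(10): 10+22=32≡6 → G
E(4): 4+22=26≡0 → A
G(6): 6+22=28≡2 → C
I(8): 8+22=30≡4 → E
O(14): 14+22=36≡10 → K
M(12): 12+22=34≡8 → I
S(18): 18+22=40≡14 → O

DWGACEKIO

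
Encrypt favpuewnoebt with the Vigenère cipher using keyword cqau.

hqvjwuwhqubn

Repeat the key across the message: cqaucqaucqau
f(5)+c(2): 7 → h
a(0)+q(16): 16 → q
v(21)+a(0): 21 → v
p(15)+u(20): 35≡9 → j
u(20)+c(2): 22 → w
e(4)+q(16): 20 → u
w(22)+a(0): 22 → w
n(13)+u(20): 33≡7 → h
o(14)+c(2): 16 → q
e(4)+q(16): 20 → u
b(1)+a(0): 1 → b
t(19)+u(20): 39≡13 → n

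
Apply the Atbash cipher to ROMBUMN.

R(17) → I(8)
O(14) → L(11)
M(12) → N(13)
B(1) → Y(24)
U(20) → F(5)
M(12) → N(13)
N(13) → M(12)

ILNYFNM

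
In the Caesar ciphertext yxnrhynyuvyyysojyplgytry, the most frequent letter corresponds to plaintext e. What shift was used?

The most frequent ciphertext letter is y (appears 9 times).
y is position 24; e is position 4.
Shift = 20.

20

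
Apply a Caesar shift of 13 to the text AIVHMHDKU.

NVIUZUQXH

A(0): 0+13=13 → N
I(8): 8+13=21 → V
V(21): 21+13=34≡8 → I
H(7): 7+13=20 → U
M(12): 12+13=25 → Z
H(7): 7+13=20 → U
D(3): 3+13=16 → Q
K(10): 10+13=23 → X
U(20): 20+13=33≡7 → H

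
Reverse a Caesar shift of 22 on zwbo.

z(25): 25−22=3 → d
w(22): 22−22=0 → a
b(1): 1−22=-21≡5 → f
o(14): 14−22=-8≡18 → s

dafs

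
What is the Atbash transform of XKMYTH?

CPNBGS

X(23) → C(2)
K(10) → P(15)
M(12) → N(13)
Y(24) → B(1)
T(19) → G(6)
H(7) → S(18)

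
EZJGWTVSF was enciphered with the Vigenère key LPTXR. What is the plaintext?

TKQJFIGZI

Repeat the key across the ciphertext: LPTXRLPTX
E(4)−L(11): -7≡19 → T
Z(25)−P(15): 10 → K
J(9)−T(19): -10≡16 → Q
G(6)−X(23): -17≡9 → J
W(22)−R(17): 5 → F
T(19)−L(11): 8 → I
V(21)−P(15): 6 → G
S(18)−T(19): -1≡25 → Z
F(5)−X(23): -18≡8 → I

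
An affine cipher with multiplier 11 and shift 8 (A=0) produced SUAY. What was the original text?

IUES

The inverse of 11 mod 26 is 19, since 11·19=209≡1. Apply D(y)=19·(y−8) mod 26:
S(18): 19·(18−8)=190≡8 → I
U(20): 19·(20−8)=228≡20 → U
A(0): 19·(0−8)=-152≡4 → E
Y(24): 19·(24−8)=304≡18 → S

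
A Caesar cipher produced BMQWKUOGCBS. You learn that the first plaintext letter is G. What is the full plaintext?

GRVBPZTLHGX

From the crib: B(1)−G(6)=-5≡21, so the shift is 21.
Subtract 21 from each ciphertext letter:
B(1): 1−21=-20≡6 → G
M(12): 12−21=-9≡17 → R
Q(16): 16−21=-5≡21 → V
W(22): 22−21=1 → B
K(10): 10−21=-11≡15 → P
U(20): 20−21=-1≡25 → Z
O(14): 14−21=-7≡19 → T
G(6): 6−21=-15≡11 → L
C(2): 2−21=-19≡7 → H
B(1): 1−21=-20≡6 → G
S(18): 18−21=-3≡23 → X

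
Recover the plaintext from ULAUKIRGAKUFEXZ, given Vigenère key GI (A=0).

Repeat the key across the ciphertext: GIGIGIGIGIGIGIG
U(20)−G(6): 14 → O
L(11)−I(8): 3 → D
A(0)−G(6): -6≡20 → U
U(20)−I(8): 12 → M
K(10)−G(6): 4 → E
I(8)−I(8): 0 → A
R(17)−G(6): 11 → L
G(6)−I(8): -2≡24 → Y
A(0)−G(6): -6≡20 → U
K(10)−I(8): 2 → C
U(20)−G(6): 14 → O
F(5)−I(8): -3≡23 → X
E(4)−G(6): -2≡24 → Y
X(23)−I(8): 15 → P
Z(25)−G(6): 19 → T

ODUMEALYUCOXYPT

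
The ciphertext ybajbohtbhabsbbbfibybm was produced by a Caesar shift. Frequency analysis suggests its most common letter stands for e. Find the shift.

The most frequent ciphertext letter is b (appears 9 times).
b is position 1; e is position 4.
Shift = -3≡23.

23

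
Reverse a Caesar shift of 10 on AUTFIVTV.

QKJVYLJL

A(0): 0−10=-10≡16 → Q
U(20): 20−10=10 → K
T(19): 19−10=9 → J
F(5): 5−10=-5≡21 → V
I(8): 8−10=-2≡24 → Y
V(21): 21−10=11 → L
T(19): 19−10=9 → J
V(21): 21−10=11 → L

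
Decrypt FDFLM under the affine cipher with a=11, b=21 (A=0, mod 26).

The inverse of 11 mod 26 is 19, since 11·19=209≡1. Apply D(y)=19·(y−21) mod 26:
F(5): 19·(5−21)=-304≡8 → I
D(3): 19·(3−21)=-342≡22 → W
F(5): 19·(5−21)=-304≡8 → I
L(11): 19·(11−21)=-190≡18 → S
M(12): 19·(12−21)=-171≡11 → L

IWISL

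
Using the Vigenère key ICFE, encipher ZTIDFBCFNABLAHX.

Repeat the key across the message: ICFEICFEICFEICF
Z(25)+I(8): 33≡7 → H
T(19)+C(2): 21 → V
I(8)+F(5): 13 → N
D(3)+E(4): 7 → H
F(5)+I(8): 13 → N
B(1)+C(2): 3 → D
C(2)+F(5): 7 → H
F(5)+E(4): 9 → J
N(13)+I(8): 21 → V
A(0)+C(2): 2 → C
B(1)+F(5): 6 → G
L(11)+E(4): 15 → P
A(0)+I(8): 8 → I
H(7)+C(2): 9 → J
X(23)+F(5): 28≡2 → C

HVNHNDHJVCGPIJC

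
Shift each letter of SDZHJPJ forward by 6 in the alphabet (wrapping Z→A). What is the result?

S(18): 18+6=24 → Y
D(3): 3+6=9 → J
Z(25): 25+6=31≡5 → F
H(7): 7+6=13 → N
J(9): 9+6=15 → P
P(15): 15+6=21 → V
J(9): 9+6=15 → P

YJFNPVP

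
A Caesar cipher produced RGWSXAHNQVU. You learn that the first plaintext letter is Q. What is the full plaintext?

QFVRWZGMPUT

From the crib: R(17)−Q(16)=1, so the shift is 1.
Subtract 1 from each ciphertext letter:
R(17): 17−1=16 → Q
G(6): 6−1=5 → F
W(22): 22−1=21 → V
S(18): 18−1=17 → R
X(23): 23−1=22 → W
A(0): 0−1=-1≡25 → Z
H(7): 7−1=6 → G
N(13): 13−1=12 → M
Q(16): 16−1=15 → P
V(21): 21−1=20 → U
U(20): 20−1=19 → T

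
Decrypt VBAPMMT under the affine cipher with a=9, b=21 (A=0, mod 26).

The inverse of 9 mod 26 is 3, since 9·3=27≡1. Apply D(y)=3·(y−21) mod 26:
V(21): 3·(21−21)=0 → A
B(1): 3·(1−21)=-60≡18 → S
A(0): 3·(0−21)=-63≡15 → P
P(15): 3·(15−21)=-18≡8 → I
M(12): 3·(12−21)=-27≡25 → Z
M(12): 3·(12−21)=-27≡25 → Z
T(19): 3·(19−21)=-6≡20 → U

ASPIZZU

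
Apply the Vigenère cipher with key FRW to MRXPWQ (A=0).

RITUNM

Repeat the key across the message: FRWFRW
M(12)+F(5): 17 → R
R(17)+R(17): 34≡8 → I
X(23)+W(22): 45≡19 → T
P(15)+F(5): 20 → U
W(22)+R(17): 39≡13 → N
Q(16)+W(22): 38≡12 → M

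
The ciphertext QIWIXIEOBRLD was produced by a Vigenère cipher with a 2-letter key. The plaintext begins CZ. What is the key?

OJ

Subtract each crib letter from the matching ciphertext letter (mod 26):
Q(16)−C(2)=14 → O
I(8)−Z(25)=-17≡9 → J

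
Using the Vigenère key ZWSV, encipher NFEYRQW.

Repeat the key across the message: ZWSVZWS
N(13)+Z(25): 38≡12 → M
F(5)+W(22): 27≡1 → B
E(4)+S(18): 22 → W
Y(24)+V(21): 45≡19 → T
R(17)+Z(25): 42≡16 → Q
Q(16)+W(22): 38≡12 → M
W(22)+S(18): 40≡14 → O

MBWTQMO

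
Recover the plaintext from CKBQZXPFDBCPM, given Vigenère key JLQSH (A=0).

TZLYSOEPLUTEW

Repeat the key across the ciphertext: JLQSHJLQSHJLQ
C(2)−J(9): -7≡19 → T
K(10)−L(11): -1≡25 → Z
B(1)−Q(16): -15≡11 → L
Q(16)−S(18): -2≡24 → Y
Z(25)−H(7): 18 → S
X(23)−J(9): 14 → O
P(15)−L(11): 4 → E
F(5)−Q(16): -11≡15 → P
D(3)−S(18): -15≡11 → L
B(1)−H(7): -6≡20 → U
C(2)−J(9): -7≡19 → T
P(15)−L(11): 4 → E
M(12)−Q(16): -4≡22 → W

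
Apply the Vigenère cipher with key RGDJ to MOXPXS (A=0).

Repeat the key across the message: RGDJRG
M(12)+R(17): 29≡3 → D
O(14)+G(6): 20 → U
X(23)+D(3): 26≡0 → A
P(15)+J(9): 24 → Y
X(23)+R(17): 40≡14 → O
S(18)+G(6): 24 → Y

DUAYOY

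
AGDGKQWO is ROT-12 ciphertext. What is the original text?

A(0): 0−12=-12≡14 → O
G(6): 6−12=-6≡20 → U
D(3): 3−12=-9≡17 → R
G(6): 6−12=-6≡20 → U
K(10): 10−12=-2≡24 → Y
Q(16): 16−12=4 → E
W(22): 22−12=10 → K
O(14): 14−12=2 → C

OURUYEKC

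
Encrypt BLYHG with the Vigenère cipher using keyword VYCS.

Repeat the key across the message: VYCSV
B(1)+V(21): 22 → W
L(11)+Y(24): 35≡9 → J
Y(24)+C(2): 26≡0 → A
H(7)+S(18): 25 → Z
G(6)+V(21): 27≡1 → B

WJAZB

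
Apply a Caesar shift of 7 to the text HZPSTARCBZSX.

H(7): 7+7=14 → O
Z(25): 25+7=32≡6 → G
P(15): 15+7=22 → W
S(18): 18+7=25 → Z
T(19): 19+7=26≡0 → A
A(0): 0+7=7 → H
R(17): 17+7=24 → Y
C(2): 2+7=9 → J
B(1): 1+7=8 → I
Z(25): 25+7=32≡6 → G
S(18): 18+7=25 → Z
X(23): 23+7=30≡4 → E

OGWZAHYJIGZE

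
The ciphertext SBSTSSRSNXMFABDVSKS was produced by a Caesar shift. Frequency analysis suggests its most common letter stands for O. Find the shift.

4

The most frequent ciphertext letter is S (appears 7 times).
S is position 18; O is position 14.
Shift = 4.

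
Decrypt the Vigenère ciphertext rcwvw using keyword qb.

bbgug

Repeat the key across the ciphertext: qbqbq
r(17)−q(16): 1 → b
c(2)−b(1): 1 → b
w(22)−q(16): 6 → g
v(21)−b(1): 20 → u
w(22)−q(16): 6 → g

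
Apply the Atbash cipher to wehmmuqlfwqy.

dvsnnfjoudjb

w(22) → d(3)
e(4) → v(21)
h(7) → s(18)
m(12) → n(13)
m(12) → n(13)
u(20) → f(5)
q(16) → j(9)
l(11) → o(14)
f(5) → u(20)
w(22) → d(3)
q(16) → j(9)
y(24) → b(1)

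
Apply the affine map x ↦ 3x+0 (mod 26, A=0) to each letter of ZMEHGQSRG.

Z(25): 3·25+0=75≡23 → X
M(12): 3·12+0=36≡10 → K
E(4): 3·4+0=12 → M
H(7): 3·7+0=21 → V
G(6): 3·6+0=18 → S
Q(16): 3·16+0=48≡22 → W
S(18): 3·18+0=54≡2 → C
R(17): 3·17+0=51≡25 → Z
G(6): 3·6+0=18 → S

XKMVSWCZS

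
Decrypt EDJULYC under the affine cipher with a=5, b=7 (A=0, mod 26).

The inverse of 5 mod 26 is 21, since 5·21=105≡1. Apply D(y)=21·(y−7) mod 26:
E(4): 21·(4−7)=-63≡15 → P
D(3): 21·(3−7)=-84≡20 → U
J(9): 21·(9−7)=42≡16 → Q
U(20): 21·(20−7)=273≡13 → N
L(11): 21·(11−7)=84≡6 → G
Y(24): 21·(24−7)=357≡19 → T
C(2): 21·(2−7)=-105≡25 → Z

PUQNGTZ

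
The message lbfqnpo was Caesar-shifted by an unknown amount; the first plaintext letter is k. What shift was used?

From the crib: l(11)−k(10)=1, so the shift is 1.

1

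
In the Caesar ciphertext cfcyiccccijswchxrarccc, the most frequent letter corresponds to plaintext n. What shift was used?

The most frequent ciphertext letter is c (appears 10 times).
c is position 2; n is position 13.
Shift = -11≡15.

15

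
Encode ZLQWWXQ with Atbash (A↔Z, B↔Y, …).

AOJDDCJ

Z(25) → A(0)
L(11) → O(14)
Q(16) → J(9)
W(22) → D(3)
W(22) → D(3)
X(23) → C(2)
Q(16) → J(9)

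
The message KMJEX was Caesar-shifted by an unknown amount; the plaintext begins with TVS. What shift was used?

17

From the crib: K(10)−T(19)=-9≡17, so the shift is 17.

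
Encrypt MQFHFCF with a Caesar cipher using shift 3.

PTIKIFI

M(12): 12+3=15 → P
Q(16): 16+3=19 → T
F(5): 5+3=8 → I
H(7): 7+3=10 → K
F(5): 5+3=8 → I
C(2): 2+3=5 → F
F(5): 5+3=8 → I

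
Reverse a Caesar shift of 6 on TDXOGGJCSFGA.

NXRIAADWMZAU

T(19): 19−6=13 → N
D(3): 3−6=-3≡23 → X
X(23): 23−6=17 → R
O(14): 14−6=8 → I
G(6): 6−6=0 → A
G(6): 6−6=0 → A
J(9): 9−6=3 → D
C(2): 2−6=-4≡22 → W
S(18): 18−6=12 → M
F(5): 5−6=-1≡25 → Z
G(6): 6−6=0 → A
A(0): 0−6=-6≡20 → U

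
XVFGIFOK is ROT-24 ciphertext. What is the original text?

ZXHIKHQM

X(23): 23−24=-1≡25 → Z
V(21): 21−24=-3≡23 → X
F(5): 5−24=-19≡7 → H
G(6): 6−24=-18≡8 → I
I(8): 8−24=-16≡10 → K
F(5): 5−24=-19≡7 → H
O(14): 14−24=-10≡16 → Q
K(10): 10−24=-14≡12 → M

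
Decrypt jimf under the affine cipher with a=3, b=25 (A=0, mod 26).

mdnc

The inverse of 3 mod 26 is 9, since 3·9=27≡1. Apply D(y)=9·(y−25) mod 26:
j(9): 9·(9−25)=-144≡12 → m
i(8): 9·(8−25)=-153≡3 → d
m(12): 9·(12−25)=-117≡13 → n
f(5): 9·(5−25)=-180≡2 → c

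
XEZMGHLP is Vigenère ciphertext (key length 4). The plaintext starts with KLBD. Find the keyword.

NTYJ

Subtract each crib letter from the matching ciphertext letter (mod 26):
X(23)−K(10)=13 → N
E(4)−L(11)=-7≡19 → T
Z(25)−B(1)=24 → Y
M(12)−D(3)=9 → J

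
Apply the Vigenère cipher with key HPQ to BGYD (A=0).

Repeat the key across the message: HPQH
B(1)+H(7): 8 → I
G(6)+P(15): 21 → V
Y(24)+Q(16): 40≡14 → O
D(3)+H(7): 10 → K

IVOK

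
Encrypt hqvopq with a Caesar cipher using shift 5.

h(7): 7+5=12 → m
q(16): 16+5=21 → v
v(21): 21+5=26≡0 → a
o(14): 14+5=19 → t
p(15): 15+5=20 → u
q(16): 16+5=21 → v

mvatuv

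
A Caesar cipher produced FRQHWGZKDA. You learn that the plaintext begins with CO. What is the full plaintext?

CONETDWHAX

From the crib: F(5)−C(2)=3, so the shift is 3.
Subtract 3 from each ciphertext letter:
F(5): 5−3=2 → C
R(17): 17−3=14 → O
Q(16): 16−3=13 → N
H(7): 7−3=4 → E
W(22): 22−3=19 → T
G(6): 6−3=3 → D
Z(25): 25−3=22 → W
K(10): 10−3=7 → H
D(3): 3−3=0 → A
A(0): 0−3=-3≡23 → X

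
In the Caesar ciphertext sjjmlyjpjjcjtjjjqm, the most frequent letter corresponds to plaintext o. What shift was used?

21

The most frequent ciphertext letter is j (appears 9 times).
j is position 9; o is position 14.
Shift = -5≡21.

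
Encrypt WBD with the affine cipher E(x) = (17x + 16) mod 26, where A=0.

W(22): 17·22+16=390≡0 → A
B(1): 17·1+16=33≡7 → H
D(3): 17·3+16=67≡15 → P

AHP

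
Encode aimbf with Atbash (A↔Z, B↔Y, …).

a(0) → z(25)
i(8) → r(17)
m(12) → n(13)
b(1) → y(24)
f(5) → u(20)

zrnyu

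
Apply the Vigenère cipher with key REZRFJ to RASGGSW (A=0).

Repeat the key across the message: REZRFJR
R(17)+R(17): 34≡8 → I
A(0)+E(4): 4 → E
S(18)+Z(25): 43≡17 → R
G(6)+R(17): 23 → X
G(6)+F(5): 11 → L
S(18)+J(9): 27≡1 → B
W(22)+R(17): 39≡13 → N

IERXLBN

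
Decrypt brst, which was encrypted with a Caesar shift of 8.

b(1): 1−8=-7≡19 → t
r(17): 17−8=9 → j
s(18): 18−8=10 → k
t(19): 19−8=11 → l

tjkl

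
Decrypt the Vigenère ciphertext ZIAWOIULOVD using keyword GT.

TPUDIPOSICX

Repeat the key across the ciphertext: GTGTGTGTGTG
Z(25)−G(6): 19 → T
I(8)−T(19): -11≡15 → P
A(0)−G(6): -6≡20 → U
W(22)−T(19): 3 → D
O(14)−G(6): 8 → I
I(8)−T(19): -11≡15 → P
U(20)−G(6): 14 → O
L(11)−T(19): -8≡18 → S
O(14)−G(6): 8 → I
V(21)−T(19): 2 → C
D(3)−G(6): -3≡23 → X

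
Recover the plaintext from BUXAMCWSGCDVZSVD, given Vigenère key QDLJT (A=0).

Repeat the key across the ciphertext: QDLJTQDLJTQDLJTQ
B(1)−Q(16): -15≡11 → L
U(20)−D(3): 17 → R
X(23)−L(11): 12 → M
A(0)−J(9): -9≡17 → R
M(12)−T(19): -7≡19 → T
C(2)−Q(16): -14≡12 → M
W(22)−D(3): 19 → T
S(18)−L(11): 7 → H
G(6)−J(9): -3≡23 → X
C(2)−T(19): -17≡9 → J
D(3)−Q(16): -13≡13 → N
V(21)−D(3): 18 → S
Z(25)−L(11): 14 → O
S(18)−J(9): 9 → J
V(21)−T(19): 2 → C
D(3)−Q(16): -13≡13 → N

LRMRTMTHXJNSOJCN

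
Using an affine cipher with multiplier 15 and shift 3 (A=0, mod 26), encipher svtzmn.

s(18): 15·18+3=273≡13 → n
v(21): 15·21+3=318≡6 → g
t(19): 15·19+3=288≡2 → c
z(25): 15·25+3=378≡14 → o
m(12): 15·12+3=183≡1 → b
n(13): 15·13+3=198≡16 → q

ngcobq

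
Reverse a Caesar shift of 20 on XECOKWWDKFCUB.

X(23): 23−20=3 → D
E(4): 4−20=-16≡10 → K
C(2): 2−20=-18≡8 → I
O(14): 14−20=-6≡20 → U
K(10): 10−20=-10≡16 → Q
W(22): 22−20=2 → C
W(22): 22−20=2 → C
D(3): 3−20=-17≡9 → J
K(10): 10−20=-10≡16 → Q
F(5): 5−20=-15≡11 → L
C(2): 2−20=-18≡8 → I
U(20): 20−20=0 → A
B(1): 1−20=-19≡7 → H

DKIUQCCJQLIAH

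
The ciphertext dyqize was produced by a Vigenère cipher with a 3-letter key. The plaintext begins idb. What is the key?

vvp

Subtract each crib letter from the matching ciphertext letter (mod 26):
d(3)−i(8)=-5≡21 → v
y(24)−d(3)=21 → v
q(16)−b(1)=15 → p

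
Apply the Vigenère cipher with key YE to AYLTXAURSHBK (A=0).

YCJXVESVQLZO

Repeat the key across the message: YEYEYEYEYEYE
A(0)+Y(24): 24 → Y
Y(24)+E(4): 28≡2 → C
L(11)+Y(24): 35≡9 → J
T(19)+E(4): 23 → X
X(23)+Y(24): 47≡21 → V
A(0)+E(4): 4 → E
U(20)+Y(24): 44≡18 → S
R(17)+E(4): 21 → V
S(18)+Y(24): 42≡16 → Q
H(7)+E(4): 11 → L
B(1)+Y(24): 25 → Z
K(10)+E(4): 14 → O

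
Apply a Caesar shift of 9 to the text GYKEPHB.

G(6): 6+9=15 → P
Y(24): 24+9=33≡7 → H
K(10): 10+9=19 → T
E(4): 4+9=13 → N
P(15): 15+9=24 → Y
H(7): 7+9=16 → Q
B(1): 1+9=10 → K

PHTNYQK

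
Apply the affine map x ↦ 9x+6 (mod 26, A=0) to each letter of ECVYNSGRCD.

QYNOTMIDYH

E(4): 9·4+6=42≡16 → Q
C(2): 9·2+6=24 → Y
V(21): 9·21+6=195≡13 → N
Y(24): 9·24+6=222≡14 → O
N(13): 9·13+6=123≡19 → T
S(18): 9·18+6=168≡12 → M
G(6): 9·6+6=60≡8 → I
R(17): 9·17+6=159≡3 → D
C(2): 9·2+6=24 → Y
D(3): 9·3+6=33≡7 → H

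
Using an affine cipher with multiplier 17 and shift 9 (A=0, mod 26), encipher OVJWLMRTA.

O(14): 17·14+9=247≡13 → N
V(21): 17·21+9=366≡2 → C
J(9): 17·9+9=162≡6 → G
W(22): 17·22+9=383≡19 → T
L(11): 17·11+9=196≡14 → O
M(12): 17·12+9=213≡5 → F
R(17): 17·17+9=298≡12 → M
T(19): 17·19+9=332≡20 → U
A(0): 17·0+9=9 → J

NCGTOFMUJ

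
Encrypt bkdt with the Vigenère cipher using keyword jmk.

kwnc

Repeat the key across the message: jmkj
b(1)+j(9): 10 → k
k(10)+m(12): 22 → w
d(3)+k(10): 13 → n
t(19)+j(9): 28≡2 → c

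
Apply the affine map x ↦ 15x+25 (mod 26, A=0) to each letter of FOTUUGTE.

WBYNNLYH

F(5): 15·5+25=100≡22 → W
O(14): 15·14+25=235≡1 → B
T(19): 15·19+25=310≡24 → Y
U(20): 15·20+25=325≡13 → N
U(20): 15·20+25=325≡13 → N
G(6): 15·6+25=115≡11 → L
T(19): 15·19+25=310≡24 → Y
E(4): 15·4+25=85≡7 → H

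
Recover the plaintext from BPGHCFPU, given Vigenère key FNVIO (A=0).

WCLZOACZ

Repeat the key across the ciphertext: FNVIOFNV
B(1)−F(5): -4≡22 → W
P(15)−N(13): 2 → C
G(6)−V(21): -15≡11 → L
H(7)−I(8): -1≡25 → Z
C(2)−O(14): -12≡14 → O
F(5)−F(5): 0 → A
P(15)−N(13): 2 → C
U(20)−V(21): -1≡25 → Z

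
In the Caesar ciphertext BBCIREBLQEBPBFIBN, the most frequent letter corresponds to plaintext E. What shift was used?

The most frequent ciphertext letter is B (appears 6 times).
B is position 1; E is position 4.
Shift = -3≡23.

23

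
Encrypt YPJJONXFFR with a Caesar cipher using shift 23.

VMGGLKUCCO

Y(24): 24+23=47≡21 → V
P(15): 15+23=38≡12 → M
J(9): 9+23=32≡6 → G
J(9): 9+23=32≡6 → G
O(14): 14+23=37≡11 → L
N(13): 13+23=36≡10 → K
X(23): 23+23=46≡20 → U
F(5): 5+23=28≡2 → C
F(5): 5+23=28≡2 → C
R(17): 17+23=40≡14 → O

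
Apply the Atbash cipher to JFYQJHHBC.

J(9) → Q(16)
F(5) → U(20)
Y(24) → B(1)
Q(16) → J(9)
J(9) → Q(16)
H(7) → S(18)
H(7) → S(18)
B(1) → Y(24)
C(2) → X(23)

QUBJQSSYX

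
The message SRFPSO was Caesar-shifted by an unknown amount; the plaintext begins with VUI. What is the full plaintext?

From the crib: S(18)−V(21)=-3≡23, so the shift is 23.
Subtract 23 from each ciphertext letter:
S(18): 18−23=-5≡21 → V
R(17): 17−23=-6≡20 → U
F(5): 5−23=-18≡8 → I
P(15): 15−23=-8≡18 → S
S(18): 18−23=-5≡21 → V
O(14): 14−23=-9≡17 → R

VUISVR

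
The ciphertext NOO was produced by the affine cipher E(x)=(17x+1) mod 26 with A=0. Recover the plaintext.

QNN

The inverse of 17 mod 26 is 23, since 17·23=391≡1. Apply D(y)=23·(y−1) mod 26:
N(13): 23·(13−1)=276≡16 → Q
O(14): 23·(14−1)=299≡13 → N
O(14): 23·(14−1)=299≡13 → N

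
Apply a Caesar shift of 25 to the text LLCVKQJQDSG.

L(11): 11+25=36≡10 → K
L(11): 11+25=36≡10 → K
C(2): 2+25=27≡1 → B
V(21): 21+25=46≡20 → U
K(10): 10+25=35≡9 → J
Q(16): 16+25=41≡15 → P
J(9): 9+25=34≡8 → I
Q(16): 16+25=41≡15 → P
D(3): 3+25=28≡2 → C
S(18): 18+25=43≡17 → R
G(6): 6+25=31≡5 → F

KKBUJPIPCRF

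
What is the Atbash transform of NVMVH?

MENES

N(13) → M(12)
V(21) → E(4)
M(12) → N(13)
V(21) → E(4)
H(7) → S(18)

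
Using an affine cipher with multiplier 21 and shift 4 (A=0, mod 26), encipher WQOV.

W(22): 21·22+4=466≡24 → Y
Q(16): 21·16+4=340≡2 → C
O(14): 21·14+4=298≡12 → M
V(21): 21·21+4=445≡3 → D

YCMD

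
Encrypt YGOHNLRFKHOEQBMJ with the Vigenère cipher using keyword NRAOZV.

Repeat the key across the message: NRAOZVNRAOZVNRAO
Y(24)+N(13): 37≡11 → L
G(6)+R(17): 23 → X
O(14)+A(0): 14 → O
H(7)+O(14): 21 → V
N(13)+Z(25): 38≡12 → M
L(11)+V(21): 32≡6 → G
R(17)+N(13): 30≡4 → E
F(5)+R(17): 22 → W
K(10)+A(0): 10 → K
H(7)+O(14): 21 → V
O(14)+Z(25): 39≡13 → N
E(4)+V(21): 25 → Z
Q(16)+N(13): 29≡3 → D
B(1)+R(17): 18 → S
M(12)+A(0): 12 → M
J(9)+O(14): 23 → X

LXOVMGEWKVNZDSMX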